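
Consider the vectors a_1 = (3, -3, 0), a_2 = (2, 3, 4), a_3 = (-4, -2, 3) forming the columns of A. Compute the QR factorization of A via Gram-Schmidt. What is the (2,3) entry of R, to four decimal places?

q_1 = a_1/‖a_1‖ = (3, -3, 0)/4.2426 = (0.7071, -0.7071, 0.0000).
r_{12} = q_1·a_2 = -0.7071.
u_2 = a_2 + 0.7071·q_1 = (2.5000, 2.5000, 4.0000).
‖u_2‖ = 5.3385, so q_2 = (0.4683, 0.4683, 0.7493).
r_{23} = q_2·a_3 = -0.5620.

r_{23} = -0.5620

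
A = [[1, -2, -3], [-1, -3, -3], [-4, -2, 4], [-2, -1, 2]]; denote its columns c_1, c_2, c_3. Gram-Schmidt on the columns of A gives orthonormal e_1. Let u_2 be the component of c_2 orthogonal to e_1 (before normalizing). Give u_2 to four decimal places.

u_2 = (-2.5000, -2.5000, 0.0000, 0.0000)

c_1 = (1, -1, -4, -2); ‖c_1‖ = 4.6904, so e_1 = (0.2132, -0.2132, -0.8528, -0.4264).
e_1·c_2 = 0.2132·(-2) + (-0.2132)·(-3) + (-0.8528)·(-2) + (-0.4264)·(-1) = 2.3452.
u_2 = c_2 − 2.3452·e_1 = (-2.5000, -2.5000, 0.0000, 0.0000).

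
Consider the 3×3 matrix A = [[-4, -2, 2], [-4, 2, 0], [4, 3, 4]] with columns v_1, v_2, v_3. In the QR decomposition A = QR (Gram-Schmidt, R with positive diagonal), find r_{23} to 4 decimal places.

e_1 = v_1/‖v_1‖ = (-4, -4, 4)/6.9282 = (-0.5774, -0.5774, 0.5774).
r_{12} = e_1·v_2 = 1.7321.
u_2 = v_2 − 1.7321·e_1 = (-1.0000, 3.0000, 2.0000).
‖u_2‖ = 3.7417, so e_2 = (-0.2673, 0.8018, 0.5345).
r_{23} = e_2·v_3 = 1.6036.

r_{23} = 1.6036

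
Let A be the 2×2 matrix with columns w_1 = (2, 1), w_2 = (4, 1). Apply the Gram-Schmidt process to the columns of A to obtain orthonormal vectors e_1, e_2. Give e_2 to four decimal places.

w_1 = (2, 1); ‖w_1‖ = 2.2361, so e_1 = (0.8944, 0.4472).
e_1·w_2 = 0.8944·4 + 0.4472·1 = 4.0249.
u_2 = w_2 − 4.0249·e_1 = (0.4000, -0.8000).
‖u_2‖ = 0.8944, so e_2 = (0.4472, -0.8944).

e_2 = (0.4472, -0.8944)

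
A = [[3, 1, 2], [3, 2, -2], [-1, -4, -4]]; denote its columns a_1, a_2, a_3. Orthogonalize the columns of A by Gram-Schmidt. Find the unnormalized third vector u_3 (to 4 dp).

u_3 = (2.3478, -2.5826, -0.7043)

a_1 = (3, 3, -1); ‖a_1‖ = 4.3589, so e_1 = (0.6882, 0.6882, -0.2294).
e_1·a_2 = 0.6882·1 + 0.6882·2 + (-0.2294)·(-4) = 2.9824.
u_2 = a_2 − 2.9824·e_1 = (-1.0526, -0.0526, -3.3158).
‖u_2‖ = 3.4793, so e_2 = (-0.3025, -0.0151, -0.9530).
e_1·a_3 = 0.6882·2 + 0.6882·(-2) + (-0.2294)·(-4) = 0.9177; e_2·a_3 = (-0.3025)·2 + (-0.0151)·(-2) + (-0.9530)·(-4) = 3.2372.
u_3 = a_3 − 0.9177·e_1 − 3.2372·e_2 = (2.3478, -2.5826, -0.7043).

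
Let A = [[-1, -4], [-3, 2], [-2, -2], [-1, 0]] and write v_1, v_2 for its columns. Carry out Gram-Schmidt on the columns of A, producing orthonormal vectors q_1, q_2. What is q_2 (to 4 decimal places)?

q_2 = (-0.7937, 0.4926, -0.3558, 0.0274)

v_1 = (-1, -3, -2, -1); ‖v_1‖ = 3.8730, so q_1 = (-0.2582, -0.7746, -0.5164, -0.2582).
q_1·v_2 = (-0.2582)·(-4) + (-0.7746)·2 + (-0.5164)·(-2) + (-0.2582)·0 = 0.5164.
u_2 = v_2 − 0.5164·q_1 = (-3.8667, 2.4000, -1.7333, 0.1333).
‖u_2‖ = 4.8717, so q_2 = (-0.7937, 0.4926, -0.3558, 0.0274).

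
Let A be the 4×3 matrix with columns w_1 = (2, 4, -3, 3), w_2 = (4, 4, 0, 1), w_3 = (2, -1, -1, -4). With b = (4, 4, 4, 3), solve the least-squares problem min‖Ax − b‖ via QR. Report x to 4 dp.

x = (-1.0260, 1.9001, -0.9652)

w_1 = (2, 4, -3, 3); ‖w_1‖ = 6.1644, so q_1 = (0.3244, 0.6489, -0.4867, 0.4867).
q_1·w_2 = 0.3244·4 + 0.6489·4 + (-0.4867)·0 + 0.4867·1 = 4.3800.
u_2 = w_2 − 4.3800·q_1 = (2.5789, 1.1579, 2.1316, -1.1316).
‖u_2‖ = 3.7170, so q_2 = (0.6938, 0.3115, 0.5735, -0.3044).
q_1·w_3 = 0.3244·2 + 0.6489·(-1) + (-0.4867)·(-1) + 0.4867·(-4) = -1.4600; q_2·w_3 = 0.6938·2 + 0.3115·(-1) + 0.5735·(-1) + (-0.3044)·(-4) = 1.7204.
u_3 = w_3 + 1.4600·q_1 − 1.7204·q_2 = (1.2800, -0.5886, -2.6971, -2.7657).
‖u_3‖ = 4.1120, so q_3 = (0.3113, -0.1431, -0.6559, -0.6726).
Qᵀb = (3.4066, 5.4020, -3.9689).
Back-substitute: x_3 = -3.9689/4.1120 = -0.9652.
x_2 = (5.4020 − 1.7204·(-0.9652))/3.7170 = 1.9001.
x_1 = (3.4066 − 4.3800·1.9001 + 1.4600·(-0.9652))/6.1644 = -1.0260.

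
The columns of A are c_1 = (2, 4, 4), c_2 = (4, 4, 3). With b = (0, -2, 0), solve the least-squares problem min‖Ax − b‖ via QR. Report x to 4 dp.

q_1 = c_1/‖c_1‖ = (2, 4, 4)/6.0000 = (0.3333, 0.6667, 0.6667).
r_{12} = q_1·c_2 = 6.0000.
u_2 = c_2 − 6.0000·q_1 = (2.0000, 0.0000, -1.0000).
‖u_2‖ = 2.2361, so q_2 = (0.8944, 0.0000, -0.4472).
Qᵀb = (-1.3333, 0.0000).
Back-substitute: x_2 = 0.0000/2.2361 = 0.0000.
x_1 = (-1.3333 − 6.0000·0.0000)/6.0000 = -0.2222.

x = (-0.2222, 0.0000)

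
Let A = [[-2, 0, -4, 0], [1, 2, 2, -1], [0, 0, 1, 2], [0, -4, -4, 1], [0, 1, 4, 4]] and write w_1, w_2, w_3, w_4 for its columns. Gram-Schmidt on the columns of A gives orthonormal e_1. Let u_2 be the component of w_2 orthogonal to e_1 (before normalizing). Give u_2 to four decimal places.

u_2 = (0.8000, 1.6000, 0.0000, -4.0000, 1.0000)

w_1 = (-2, 1, 0, 0, 0); ‖w_1‖ = 2.2361, so e_1 = (-0.8944, 0.4472, 0.0000, 0.0000, 0.0000).
e_1·w_2 = (-0.8944)·0 + 0.4472·2 + 0.0000·0 + 0.0000·(-4) + 0.0000·1 = 0.8944.
u_2 = w_2 − 0.8944·e_1 = (0.8000, 1.6000, 0.0000, -4.0000, 1.0000).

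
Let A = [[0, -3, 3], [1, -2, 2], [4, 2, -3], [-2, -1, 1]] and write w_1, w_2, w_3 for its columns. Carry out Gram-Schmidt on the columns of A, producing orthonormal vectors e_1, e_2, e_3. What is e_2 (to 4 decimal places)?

w_1 = (0, 1, 4, -2); ‖w_1‖ = 4.5826, so e_1 = (0.0000, 0.2182, 0.8729, -0.4364).
e_1·w_2 = 0.0000·(-3) + 0.2182·(-2) + 0.8729·2 + (-0.4364)·(-1) = 1.7457.
u_2 = w_2 − 1.7457·e_1 = (-3.0000, -2.3810, 0.4762, -0.2381).
‖u_2‖ = 3.8668, so e_2 = (-0.7758, -0.6157, 0.1231, -0.0616).

e_2 = (-0.7758, -0.6157, 0.1231, -0.0616)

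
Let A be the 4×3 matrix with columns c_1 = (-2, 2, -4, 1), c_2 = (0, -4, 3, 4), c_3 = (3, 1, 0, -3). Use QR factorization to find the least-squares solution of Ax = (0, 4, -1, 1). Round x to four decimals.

c_1 = (-2, 2, -4, 1); ‖c_1‖ = 5.0000, so q_1 = (-0.4000, 0.4000, -0.8000, 0.2000).
q_1·c_2 = (-0.4000)·0 + 0.4000·(-4) + (-0.8000)·3 + 0.2000·4 = -3.2000.
u_2 = c_2 + 3.2000·q_1 = (-1.2800, -2.7200, 0.4400, 4.6400).
‖u_2‖ = 5.5462, so q_2 = (-0.2308, -0.4904, 0.0793, 0.8366).
q_1·c_3 = (-0.4000)·3 + 0.4000·1 + (-0.8000)·0 + 0.2000·(-3) = -1.4000; q_2·c_3 = (-0.2308)·3 + (-0.4904)·1 + 0.0793·0 + 0.8366·(-3) = -3.6926.
u_3 = c_3 + 1.4000·q_1 + 3.6926·q_2 = (1.5878, -0.2510, -0.8270, 0.3693).
‖u_3‖ = 1.8451, so q_3 = (0.8605, -0.1360, -0.4482, 0.2002).
Qᵀb = (2.6000, -1.2044, 0.1043).
Back-substitute: x_3 = 0.1043/1.8451 = 0.0565.
x_2 = (-1.2044 + 3.6926·0.0565)/5.5462 = -0.1795.
x_1 = (2.6000 + 3.2000·(-0.1795) + 1.4000·0.0565)/5.0000 = 0.4209.

x = (0.4209, -0.1795, 0.0565)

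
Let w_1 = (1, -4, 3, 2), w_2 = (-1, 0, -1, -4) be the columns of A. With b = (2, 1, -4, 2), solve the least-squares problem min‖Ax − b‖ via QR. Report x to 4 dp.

w_1 = (1, -4, 3, 2); ‖w_1‖ = 5.4772, so q_1 = (0.1826, -0.7303, 0.5477, 0.3651).
q_1·w_2 = 0.1826·(-1) + (-0.7303)·0 + 0.5477·(-1) + 0.3651·(-4) = -2.1909.
u_2 = w_2 + 2.1909·q_1 = (-0.6000, -1.6000, 0.2000, -3.2000).
‖u_2‖ = 3.6332, so q_2 = (-0.1651, -0.4404, 0.0550, -0.8808).
Qᵀb = (-1.8257, -2.7524).
Back-substitute: x_2 = -2.7524/3.6332 = -0.7576.
x_1 = (-1.8257 + 2.1909·(-0.7576))/5.4772 = -0.6364.

x = (-0.6364, -0.7576)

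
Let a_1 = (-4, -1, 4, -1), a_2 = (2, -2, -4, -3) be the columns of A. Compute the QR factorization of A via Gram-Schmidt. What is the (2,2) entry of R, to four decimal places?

r_{22} = 4.7310

q_1 = a_1/‖a_1‖ = (-4, -1, 4, -1)/5.8310 = (-0.6860, -0.1715, 0.6860, -0.1715).
r_{12} = q_1·a_2 = -3.2585.
u_2 = a_2 + 3.2585·q_1 = (-0.2353, -2.5588, -1.7647, -3.5588).
r_{22} = ‖u_2‖ = 4.7310.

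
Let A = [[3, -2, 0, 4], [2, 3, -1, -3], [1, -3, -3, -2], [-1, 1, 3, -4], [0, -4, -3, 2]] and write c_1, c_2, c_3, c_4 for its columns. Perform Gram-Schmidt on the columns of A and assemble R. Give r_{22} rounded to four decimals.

c_1 = (3, 2, 1, -1, 0); ‖c_1‖ = 3.8730, so q_1 = (0.7746, 0.5164, 0.2582, -0.2582, 0.0000).
q_1·c_2 = 0.7746·(-2) + 0.5164·3 + 0.2582·(-3) + (-0.2582)·1 + 0.0000·(-4) = -1.0328.
u_2 = c_2 + 1.0328·q_1 = (-1.2000, 3.5333, -2.7333, 0.7333, -4.0000).
r_{22} = ‖u_2‖ = 6.1590.

r_{22} = 6.1590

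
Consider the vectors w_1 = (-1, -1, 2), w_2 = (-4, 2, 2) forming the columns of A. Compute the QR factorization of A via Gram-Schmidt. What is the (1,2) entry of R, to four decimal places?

w_1 = (-1, -1, 2); ‖w_1‖ = 2.4495, so q_1 = (-0.4082, -0.4082, 0.8165).
r_{12} = q_1·w_2 = 2.4495.

r_{12} = 2.4495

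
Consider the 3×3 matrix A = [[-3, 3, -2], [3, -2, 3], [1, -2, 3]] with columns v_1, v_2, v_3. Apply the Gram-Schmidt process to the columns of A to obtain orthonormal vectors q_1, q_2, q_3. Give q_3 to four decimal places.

v_1 = (-3, 3, 1); ‖v_1‖ = 4.3589, so q_1 = (-0.6882, 0.6882, 0.2294).
q_1·v_2 = (-0.6882)·3 + 0.6882·(-2) + 0.2294·(-2) = -3.9001.
u_2 = v_2 + 3.9001·q_1 = (0.3158, 0.6842, -1.1053).
‖u_2‖ = 1.3377, so q_2 = (0.2361, 0.5115, -0.8262).
q_1·v_3 = (-0.6882)·(-2) + 0.6882·3 + 0.2294·3 = 4.1295; q_2·v_3 = 0.2361·(-2) + 0.5115·3 + (-0.8262)·3 = -1.4164.
u_3 = v_3 − 4.1295·q_1 + 1.4164·q_2 = (1.1765, 0.8824, 0.8824).
‖u_3‖ = 1.7150, so q_3 = (0.6860, 0.5145, 0.5145).

q_3 = (0.6860, 0.5145, 0.5145)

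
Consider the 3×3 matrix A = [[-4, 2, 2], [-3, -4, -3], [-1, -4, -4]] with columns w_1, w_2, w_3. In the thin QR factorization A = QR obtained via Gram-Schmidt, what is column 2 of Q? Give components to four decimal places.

e_2 = (0.5579, -0.5313, -0.6376)

w_1 = (-4, -3, -1); ‖w_1‖ = 5.0990, so e_1 = (-0.7845, -0.5883, -0.1961).
e_1·w_2 = (-0.7845)·2 + (-0.5883)·(-4) + (-0.1961)·(-4) = 1.5689.
u_2 = w_2 − 1.5689·e_1 = (3.2308, -3.0769, -3.6923).
‖u_2‖ = 5.7912, so e_2 = (0.5579, -0.5313, -0.6376).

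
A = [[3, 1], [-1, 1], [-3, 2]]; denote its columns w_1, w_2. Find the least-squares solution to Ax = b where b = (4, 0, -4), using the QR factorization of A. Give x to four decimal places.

w_1 = (3, -1, -3); ‖w_1‖ = 4.3589, so e_1 = (0.6882, -0.2294, -0.6882).
e_1·w_2 = 0.6882·1 + (-0.2294)·1 + (-0.6882)·2 = -0.9177.
u_2 = w_2 + 0.9177·e_1 = (1.6316, 0.7895, 1.3684).
‖u_2‖ = 2.2711, so e_2 = (0.7184, 0.3476, 0.6025).
Qᵀb = (5.5060, 0.4635).
Back-substitute: x_2 = 0.4635/2.2711 = 0.2041.
x_1 = (5.5060 + 0.9177·0.2041)/4.3589 = 1.3061.

x = (1.3061, 0.2041)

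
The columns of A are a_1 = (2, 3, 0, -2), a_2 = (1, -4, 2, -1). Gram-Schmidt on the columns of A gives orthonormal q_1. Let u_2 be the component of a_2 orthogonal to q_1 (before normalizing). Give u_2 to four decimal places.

a_1 = (2, 3, 0, -2); ‖a_1‖ = 4.1231, so q_1 = (0.4851, 0.7276, 0.0000, -0.4851).
q_1·a_2 = 0.4851·1 + 0.7276·(-4) + 0.0000·2 + (-0.4851)·(-1) = -1.9403.
u_2 = a_2 + 1.9403·q_1 = (1.9412, -2.5882, 2.0000, -1.9412).

u_2 = (1.9412, -2.5882, 2.0000, -1.9412)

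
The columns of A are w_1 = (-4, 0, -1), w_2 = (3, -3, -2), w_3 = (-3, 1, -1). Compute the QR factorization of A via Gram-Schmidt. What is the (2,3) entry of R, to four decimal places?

w_1 = (-4, 0, -1); ‖w_1‖ = 4.1231, so q_1 = (-0.9701, 0.0000, -0.2425).
q_1·w_2 = (-0.9701)·3 + 0.0000·(-3) + (-0.2425)·(-2) = -2.4254.
u_2 = w_2 + 2.4254·q_1 = (0.6471, -3.0000, -2.5882).
‖u_2‖ = 4.0147, so q_2 = (0.1612, -0.7473, -0.6447).
r_{23} = q_2·w_3 = -0.5861.

r_{23} = -0.5861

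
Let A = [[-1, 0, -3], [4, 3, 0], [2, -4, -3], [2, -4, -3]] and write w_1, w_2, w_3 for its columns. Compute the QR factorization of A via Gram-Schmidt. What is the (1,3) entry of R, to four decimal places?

r_{13} = -1.8000

w_1 = (-1, 4, 2, 2); ‖w_1‖ = 5.0000, so e_1 = (-0.2000, 0.8000, 0.4000, 0.4000).
r_{13} = e_1·w_3 = -1.8000.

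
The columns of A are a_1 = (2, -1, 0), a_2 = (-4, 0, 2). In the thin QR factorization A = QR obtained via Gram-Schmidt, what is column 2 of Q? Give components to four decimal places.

q_2 = (-0.2981, -0.5963, 0.7454)

a_1 = (2, -1, 0); ‖a_1‖ = 2.2361, so q_1 = (0.8944, -0.4472, 0.0000).
q_1·a_2 = 0.8944·(-4) + (-0.4472)·0 + 0.0000·2 = -3.5777.
u_2 = a_2 + 3.5777·q_1 = (-0.8000, -1.6000, 2.0000).
‖u_2‖ = 2.6833, so q_2 = (-0.2981, -0.5963, 0.7454).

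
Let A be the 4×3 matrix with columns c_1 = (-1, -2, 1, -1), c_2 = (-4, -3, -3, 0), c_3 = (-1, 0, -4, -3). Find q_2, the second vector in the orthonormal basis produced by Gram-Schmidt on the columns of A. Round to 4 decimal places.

q_2 = (-0.5774, -0.1925, -0.7698, 0.1925)

c_1 = (-1, -2, 1, -1); ‖c_1‖ = 2.6458, so q_1 = (-0.3780, -0.7559, 0.3780, -0.3780).
q_1·c_2 = (-0.3780)·(-4) + (-0.7559)·(-3) + 0.3780·(-3) + (-0.3780)·0 = 2.6458.
u_2 = c_2 − 2.6458·q_1 = (-3.0000, -1.0000, -4.0000, 1.0000).
‖u_2‖ = 5.1962, so q_2 = (-0.5774, -0.1925, -0.7698, 0.1925).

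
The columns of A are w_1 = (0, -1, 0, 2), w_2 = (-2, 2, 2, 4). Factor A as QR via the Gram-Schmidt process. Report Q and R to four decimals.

w_1 = (0, -1, 0, 2); ‖w_1‖ = 2.2361, so e_1 = (0.0000, -0.4472, 0.0000, 0.8944).
e_1·w_2 = 0.0000·(-2) + (-0.4472)·2 + 0.0000·2 + 0.8944·4 = 2.6833.
u_2 = w_2 − 2.6833·e_1 = (-2.0000, 3.2000, 2.0000, 1.6000).
‖u_2‖ = 4.5607, so e_2 = (-0.4385, 0.7016, 0.4385, 0.3508).

Q = [[0.0000, -0.4385], [-0.4472, 0.7016], [0.0000, 0.4385], [0.8944, 0.3508]], R = [[2.2361, 2.6833], [0.0000, 4.5607]]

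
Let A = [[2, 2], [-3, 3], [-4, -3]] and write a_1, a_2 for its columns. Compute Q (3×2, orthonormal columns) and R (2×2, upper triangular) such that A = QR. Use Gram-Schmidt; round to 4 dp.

q_1 = a_1/‖a_1‖ = (2, -3, -4)/5.3852 = (0.3714, -0.5571, -0.7428).
r_{12} = q_1·a_2 = 1.2999.
u_2 = a_2 − 1.2999·q_1 = (1.5172, 3.7241, -2.0345).
‖u_2‖ = 4.5067, so q_2 = (0.3367, 0.8264, -0.4514).

Q = [[0.3714, 0.3367], [-0.5571, 0.8264], [-0.7428, -0.4514]], R = [[5.3852, 1.2999], [0.0000, 4.5067]]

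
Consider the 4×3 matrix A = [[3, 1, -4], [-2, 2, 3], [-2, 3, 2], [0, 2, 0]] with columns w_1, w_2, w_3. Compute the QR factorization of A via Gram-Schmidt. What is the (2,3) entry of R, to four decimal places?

r_{23} = -0.2723

q_1 = w_1/‖w_1‖ = (3, -2, -2, 0)/4.1231 = (0.7276, -0.4851, -0.4851, 0.0000).
r_{12} = q_1·w_2 = -1.6977.
u_2 = w_2 + 1.6977·q_1 = (2.2353, 1.1765, 2.1765, 2.0000).
‖u_2‖ = 3.8881, so q_2 = (0.5749, 0.3026, 0.5598, 0.5144).
r_{23} = q_2·w_3 = -0.2723.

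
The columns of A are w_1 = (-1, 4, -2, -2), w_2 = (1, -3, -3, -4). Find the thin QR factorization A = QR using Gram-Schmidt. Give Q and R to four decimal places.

Q = [[-0.2000, 0.1759], [0.8000, -0.5344], [-0.4000, -0.4939], [-0.4000, -0.6630]], R = [[5.0000, 0.2000], [0.0000, 5.9127]]

e_1 = w_1/‖w_1‖ = (-1, 4, -2, -2)/5.0000 = (-0.2000, 0.8000, -0.4000, -0.4000).
r_{12} = e_1·w_2 = 0.2000.
u_2 = w_2 − 0.2000·e_1 = (1.0400, -3.1600, -2.9200, -3.9200).
‖u_2‖ = 5.9127, so e_2 = (0.1759, -0.5344, -0.4939, -0.6630).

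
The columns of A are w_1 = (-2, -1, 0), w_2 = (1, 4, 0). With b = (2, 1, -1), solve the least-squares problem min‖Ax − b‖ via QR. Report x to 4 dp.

q_1 = w_1/‖w_1‖ = (-2, -1, 0)/2.2361 = (-0.8944, -0.4472, 0.0000).
r_{12} = q_1·w_2 = -2.6833.
u_2 = w_2 + 2.6833·q_1 = (-1.4000, 2.8000, 0.0000).
‖u_2‖ = 3.1305, so q_2 = (-0.4472, 0.8944, 0.0000).
Qᵀb = (-2.2361, 0.0000).
Back-substitute: x_2 = 0.0000/3.1305 = 0.0000.
x_1 = (-2.2361 + 2.6833·0.0000)/2.2361 = -1.0000.

x = (-1.0000, 0.0000)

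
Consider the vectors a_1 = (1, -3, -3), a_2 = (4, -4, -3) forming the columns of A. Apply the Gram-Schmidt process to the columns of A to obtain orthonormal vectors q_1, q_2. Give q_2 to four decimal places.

a_1 = (1, -3, -3); ‖a_1‖ = 4.3589, so q_1 = (0.2294, -0.6882, -0.6882).
q_1·a_2 = 0.2294·4 + (-0.6882)·(-4) + (-0.6882)·(-3) = 5.7354.
u_2 = a_2 − 5.7354·q_1 = (2.6842, -0.0526, 0.9474).
‖u_2‖ = 2.8470, so q_2 = (0.9428, -0.0185, 0.3328).

q_2 = (0.9428, -0.0185, 0.3328)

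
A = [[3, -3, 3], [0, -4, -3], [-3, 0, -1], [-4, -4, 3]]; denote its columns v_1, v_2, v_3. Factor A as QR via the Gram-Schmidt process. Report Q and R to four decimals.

Q = [[0.5145, -0.5752, 0.4273], [0.0000, -0.6360, -0.7675], [-0.5145, 0.0982, -0.1687], [-0.6860, -0.5050, 0.4470]], R = [[5.8310, 1.2005, 0.0000], [0.0000, 6.2896, -1.4309], [0.0000, 0.0000, 5.0944]]

v_1 = (3, 0, -3, -4); ‖v_1‖ = 5.8310, so q_1 = (0.5145, 0.0000, -0.5145, -0.6860).
q_1·v_2 = 0.5145·(-3) + 0.0000·(-4) + (-0.5145)·0 + (-0.6860)·(-4) = 1.2005.
u_2 = v_2 − 1.2005·q_1 = (-3.6176, -4.0000, 0.6176, -3.1765).
‖u_2‖ = 6.2896, so q_2 = (-0.5752, -0.6360, 0.0982, -0.5050).
q_1·v_3 = 0.5145·3 + 0.0000·(-3) + (-0.5145)·(-1) + (-0.6860)·3 = 0.0000; q_2·v_3 = (-0.5752)·3 + (-0.6360)·(-3) + 0.0982·(-1) + (-0.5050)·3 = -1.4309.
u_3 = v_3 + 0.0000·q_1 + 1.4309·q_2 = (2.1770, -3.9100, -0.8595, 2.2773).
‖u_3‖ = 5.0944, so q_3 = (0.4273, -0.7675, -0.1687, 0.4470).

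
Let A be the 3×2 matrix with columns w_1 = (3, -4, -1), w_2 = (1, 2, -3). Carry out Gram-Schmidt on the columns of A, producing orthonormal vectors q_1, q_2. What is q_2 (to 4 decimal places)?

q_2 = (0.3308, 0.4548, -0.8269)

w_1 = (3, -4, -1); ‖w_1‖ = 5.0990, so q_1 = (0.5883, -0.7845, -0.1961).
q_1·w_2 = 0.5883·1 + (-0.7845)·2 + (-0.1961)·(-3) = -0.3922.
u_2 = w_2 + 0.3922·q_1 = (1.2308, 1.6923, -3.0769).
‖u_2‖ = 3.7210, so q_2 = (0.3308, 0.4548, -0.8269).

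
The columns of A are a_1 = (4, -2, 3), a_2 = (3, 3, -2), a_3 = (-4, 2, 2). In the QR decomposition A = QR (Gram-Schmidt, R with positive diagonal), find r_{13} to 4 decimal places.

a_1 = (4, -2, 3); ‖a_1‖ = 5.3852, so e_1 = (0.7428, -0.3714, 0.5571).
r_{13} = e_1·a_3 = -2.5997.

r_{13} = -2.5997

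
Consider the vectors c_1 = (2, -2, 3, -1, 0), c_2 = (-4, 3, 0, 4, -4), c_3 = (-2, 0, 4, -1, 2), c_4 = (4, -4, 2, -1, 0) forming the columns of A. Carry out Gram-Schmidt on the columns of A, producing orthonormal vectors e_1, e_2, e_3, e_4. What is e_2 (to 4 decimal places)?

e_1 = c_1/‖c_1‖ = (2, -2, 3, -1, 0)/4.2426 = (0.4714, -0.4714, 0.7071, -0.2357, 0.0000).
r_{12} = e_1·c_2 = -4.2426.
u_2 = c_2 + 4.2426·e_1 = (-2.0000, 1.0000, 3.0000, 3.0000, -4.0000).
‖u_2‖ = 6.2450, so e_2 = (-0.3203, 0.1601, 0.4804, 0.4804, -0.6405).

e_2 = (-0.3203, 0.1601, 0.4804, 0.4804, -0.6405)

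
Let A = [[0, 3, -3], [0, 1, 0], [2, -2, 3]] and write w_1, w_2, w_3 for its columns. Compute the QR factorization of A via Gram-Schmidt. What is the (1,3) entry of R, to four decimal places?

w_1 = (0, 0, 2); ‖w_1‖ = 2.0000, so e_1 = (0.0000, 0.0000, 1.0000).
r_{13} = e_1·w_3 = 3.0000.

r_{13} = 3.0000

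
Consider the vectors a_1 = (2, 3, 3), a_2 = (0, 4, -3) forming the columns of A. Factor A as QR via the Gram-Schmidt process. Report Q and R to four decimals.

q_1 = a_1/‖a_1‖ = (2, 3, 3)/4.6904 = (0.4264, 0.6396, 0.6396).
r_{12} = q_1·a_2 = 0.6396.
u_2 = a_2 − 0.6396·q_1 = (-0.2727, 3.5909, -3.4091).
‖u_2‖ = 4.9589, so q_2 = (-0.0550, 0.7241, -0.6875).

Q = [[0.4264, -0.0550], [0.6396, 0.7241], [0.6396, -0.6875]], R = [[4.6904, 0.6396], [0.0000, 4.9589]]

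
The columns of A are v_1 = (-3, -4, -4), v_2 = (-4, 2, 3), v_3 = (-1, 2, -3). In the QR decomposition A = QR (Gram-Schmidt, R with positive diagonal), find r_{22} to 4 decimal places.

q_1 = v_1/‖v_1‖ = (-3, -4, -4)/6.4031 = (-0.4685, -0.6247, -0.6247).
r_{12} = q_1·v_2 = -1.2494.
u_2 = v_2 + 1.2494·q_1 = (-4.5854, 1.2195, 2.2195).
r_{22} = ‖u_2‖ = 5.2382.

r_{22} = 5.2382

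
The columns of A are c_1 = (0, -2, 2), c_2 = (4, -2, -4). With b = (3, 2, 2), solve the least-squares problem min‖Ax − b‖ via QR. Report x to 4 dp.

x = (0.0000, 0.0000)

c_1 = (0, -2, 2); ‖c_1‖ = 2.8284, so q_1 = (0.0000, -0.7071, 0.7071).
q_1·c_2 = 0.0000·4 + (-0.7071)·(-2) + 0.7071·(-4) = -1.4142.
u_2 = c_2 + 1.4142·q_1 = (4.0000, -3.0000, -3.0000).
‖u_2‖ = 5.8310, so q_2 = (0.6860, -0.5145, -0.5145).
Qᵀb = (0.0000, 0.0000).
Back-substitute: x_2 = 0.0000/5.8310 = 0.0000.
x_1 = (0.0000 + 1.4142·0.0000)/2.8284 = 0.0000.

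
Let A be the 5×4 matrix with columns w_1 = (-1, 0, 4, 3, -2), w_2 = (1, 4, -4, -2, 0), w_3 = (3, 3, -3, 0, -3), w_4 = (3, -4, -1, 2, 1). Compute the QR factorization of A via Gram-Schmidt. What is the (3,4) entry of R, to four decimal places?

w_1 = (-1, 0, 4, 3, -2); ‖w_1‖ = 5.4772, so q_1 = (-0.1826, 0.0000, 0.7303, 0.5477, -0.3651).
q_1·w_2 = (-0.1826)·1 + 0.0000·4 + 0.7303·(-4) + 0.5477·(-2) + (-0.3651)·0 = -4.1992.
u_2 = w_2 + 4.1992·q_1 = (0.2333, 4.0000, -0.9333, 0.3000, -1.5333).
‖u_2‖ = 4.4008, so q_2 = (0.0530, 0.9089, -0.2121, 0.0682, -0.3484).
q_1·w_3 = (-0.1826)·3 + 0.0000·3 + 0.7303·(-3) + 0.5477·0 + (-0.3651)·(-3) = -1.6432; q_2·w_3 = 0.0530·3 + 0.9089·3 + (-0.2121)·(-3) + 0.0682·0 + (-0.3484)·(-3) = 4.5674.
u_3 = w_3 + 1.6432·q_1 − 4.5674·q_2 = (2.4578, -1.1515, -0.8313, 0.5886, -2.0086).
‖u_3‖ = 3.5269, so q_3 = (0.6969, -0.3265, -0.2357, 0.1669, -0.5695).
r_{34} = q_3·w_4 = 3.3966.

r_{34} = 3.3966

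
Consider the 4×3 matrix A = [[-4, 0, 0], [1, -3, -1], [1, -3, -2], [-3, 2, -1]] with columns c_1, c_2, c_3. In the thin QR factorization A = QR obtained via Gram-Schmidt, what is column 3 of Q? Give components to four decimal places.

q_3 = (0.4268, 0.0419, -0.5297, -0.7317)

c_1 = (-4, 1, 1, -3); ‖c_1‖ = 5.1962, so q_1 = (-0.7698, 0.1925, 0.1925, -0.5774).
q_1·c_2 = (-0.7698)·0 + 0.1925·(-3) + 0.1925·(-3) + (-0.5774)·2 = -2.3094.
u_2 = c_2 + 2.3094·q_1 = (-1.7778, -2.5556, -2.5556, 0.6667).
‖u_2‖ = 4.0825, so q_2 = (-0.4355, -0.6260, -0.6260, 0.1633).
q_1·c_3 = (-0.7698)·0 + 0.1925·(-1) + 0.1925·(-2) + (-0.5774)·(-1) = 0.0000; q_2·c_3 = (-0.4355)·0 + (-0.6260)·(-1) + (-0.6260)·(-2) + 0.1633·(-1) = 1.7146.
u_3 = c_3 + 0.0000·q_1 − 1.7146·q_2 = (0.7467, 0.0733, -0.9267, -1.2800).
‖u_3‖ = 1.7493, so q_3 = (0.4268, 0.0419, -0.5297, -0.7317).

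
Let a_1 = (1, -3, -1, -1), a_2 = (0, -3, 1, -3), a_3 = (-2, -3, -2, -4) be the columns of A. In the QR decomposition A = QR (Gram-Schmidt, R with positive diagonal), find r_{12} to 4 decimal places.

r_{12} = 3.1754

a_1 = (1, -3, -1, -1); ‖a_1‖ = 3.4641, so q_1 = (0.2887, -0.8660, -0.2887, -0.2887).
r_{12} = q_1·a_2 = 3.1754.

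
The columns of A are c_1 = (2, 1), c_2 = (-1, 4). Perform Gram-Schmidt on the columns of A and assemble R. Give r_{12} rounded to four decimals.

r_{12} = 0.8944

c_1 = (2, 1); ‖c_1‖ = 2.2361, so q_1 = (0.8944, 0.4472).
r_{12} = q_1·c_2 = 0.8944.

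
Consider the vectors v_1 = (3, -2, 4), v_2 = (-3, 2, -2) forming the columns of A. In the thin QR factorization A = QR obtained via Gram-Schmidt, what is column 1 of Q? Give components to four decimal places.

v_1 = (3, -2, 4); ‖v_1‖ = 5.3852, so e_1 = (0.5571, -0.3714, 0.7428).

e_1 = (0.5571, -0.3714, 0.7428)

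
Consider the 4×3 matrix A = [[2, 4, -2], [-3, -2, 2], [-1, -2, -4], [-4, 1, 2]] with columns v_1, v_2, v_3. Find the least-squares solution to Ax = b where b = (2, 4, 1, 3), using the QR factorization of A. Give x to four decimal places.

x = (-1.0276, 0.5122, -0.2629)

q_1 = v_1/‖v_1‖ = (2, -3, -1, -4)/5.4772 = (0.3651, -0.5477, -0.1826, -0.7303).
r_{12} = q_1·v_2 = 2.1909.
u_2 = v_2 − 2.1909·q_1 = (3.2000, -0.8000, -1.6000, 2.6000).
‖u_2‖ = 4.4944, so q_2 = (0.7120, -0.1780, -0.3560, 0.5785).
r_{13} = q_1·v_3 = -2.5560; r_{23} = q_2·v_3 = 0.8010.
u_3 = v_3 + 2.5560·q_1 − 0.8010·q_2 = (-1.6370, 0.7426, -4.1815, -0.3300).
‖u_3‖ = 4.5635, so q_3 = (-0.3587, 0.1627, -0.9163, -0.0723).
Qᵀb = (-3.8341, 2.0915, -1.1998).
Back-substitute: x_3 = -1.1998/4.5635 = -0.2629.
x_2 = (2.0915 − 0.8010·(-0.2629))/4.4944 = 0.5122.
x_1 = (-3.8341 − 2.1909·0.5122 + 2.5560·(-0.2629))/5.4772 = -1.0276.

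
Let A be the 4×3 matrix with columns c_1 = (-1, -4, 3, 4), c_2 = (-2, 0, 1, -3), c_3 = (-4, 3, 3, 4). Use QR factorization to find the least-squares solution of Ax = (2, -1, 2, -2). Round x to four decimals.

x = (0.1877, 0.3569, -0.3167)

c_1 = (-1, -4, 3, 4); ‖c_1‖ = 6.4807, so e_1 = (-0.1543, -0.6172, 0.4629, 0.6172).
e_1·c_2 = (-0.1543)·(-2) + (-0.6172)·0 + 0.4629·1 + 0.6172·(-3) = -1.0801.
u_2 = c_2 + 1.0801·e_1 = (-2.1667, -0.6667, 1.5000, -2.3333).
‖u_2‖ = 3.5824, so e_2 = (-0.6048, -0.1861, 0.4187, -0.6513).
e_1·c_3 = (-0.1543)·(-4) + (-0.6172)·3 + 0.4629·3 + 0.6172·4 = 2.6232; e_2·c_3 = (-0.6048)·(-4) + (-0.1861)·3 + 0.4187·3 + (-0.6513)·4 = 0.5118.
u_3 = c_3 − 2.6232·e_1 − 0.5118·e_2 = (-3.2857, 4.7143, 1.5714, 2.7143).
‖u_3‖ = 6.5465, so e_3 = (-0.5019, 0.7201, 0.2400, 0.4146).
Qᵀb = (0.0000, 1.1166, -2.0731).
Back-substitute: x_3 = -2.0731/6.5465 = -0.3167.
x_2 = (1.1166 − 0.5118·(-0.3167))/3.5824 = 0.3569.
x_1 = (0.0000 + 1.0801·0.3569 − 2.6232·(-0.3167))/6.4807 = 0.1877.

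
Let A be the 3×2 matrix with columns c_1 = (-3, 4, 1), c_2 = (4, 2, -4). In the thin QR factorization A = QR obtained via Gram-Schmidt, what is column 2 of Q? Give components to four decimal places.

e_2 = (0.5313, 0.5579, -0.6376)

c_1 = (-3, 4, 1); ‖c_1‖ = 5.0990, so e_1 = (-0.5883, 0.7845, 0.1961).
e_1·c_2 = (-0.5883)·4 + 0.7845·2 + 0.1961·(-4) = -1.5689.
u_2 = c_2 + 1.5689·e_1 = (3.0769, 3.2308, -3.6923).
‖u_2‖ = 5.7912, so e_2 = (0.5313, 0.5579, -0.6376).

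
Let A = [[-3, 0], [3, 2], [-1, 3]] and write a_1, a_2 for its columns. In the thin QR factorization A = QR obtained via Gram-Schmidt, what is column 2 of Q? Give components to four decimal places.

q_1 = a_1/‖a_1‖ = (-3, 3, -1)/4.3589 = (-0.6882, 0.6882, -0.2294).
r_{12} = q_1·a_2 = 0.6882.
u_2 = a_2 − 0.6882·q_1 = (0.4737, 1.5263, 3.1579).
‖u_2‖ = 3.5393, so q_2 = (0.1338, 0.4313, 0.8922).

q_2 = (0.1338, 0.4313, 0.8922)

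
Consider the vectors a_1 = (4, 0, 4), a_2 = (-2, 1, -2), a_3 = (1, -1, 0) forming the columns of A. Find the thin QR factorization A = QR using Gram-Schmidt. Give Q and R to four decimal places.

q_1 = a_1/‖a_1‖ = (4, 0, 4)/5.6569 = (0.7071, 0.0000, 0.7071).
r_{12} = q_1·a_2 = -2.8284.
u_2 = a_2 + 2.8284·q_1 = (0.0000, 1.0000, 0.0000).
‖u_2‖ = 1.0000, so q_2 = (0.0000, 1.0000, 0.0000).
r_{13} = q_1·a_3 = 0.7071; r_{23} = q_2·a_3 = -1.0000.
u_3 = a_3 − 0.7071·q_1 + 1.0000·q_2 = (0.5000, 0.0000, -0.5000).
‖u_3‖ = 0.7071, so q_3 = (0.7071, 0.0000, -0.7071).

Q = [[0.7071, 0.0000, 0.7071], [0.0000, 1.0000, 0.0000], [0.7071, 0.0000, -0.7071]], R = [[5.6569, -2.8284, 0.7071], [0.0000, 1.0000, -1.0000], [0.0000, 0.0000, 0.7071]]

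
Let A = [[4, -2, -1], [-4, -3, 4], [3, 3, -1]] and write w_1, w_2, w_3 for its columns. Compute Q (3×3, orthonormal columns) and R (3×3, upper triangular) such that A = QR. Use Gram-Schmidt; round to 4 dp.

w_1 = (4, -4, 3); ‖w_1‖ = 6.4031, so e_1 = (0.6247, -0.6247, 0.4685).
e_1·w_2 = 0.6247·(-2) + (-0.6247)·(-3) + 0.4685·3 = 2.0303.
u_2 = w_2 − 2.0303·e_1 = (-3.2683, -1.7317, 2.0488).
‖u_2‖ = 4.2282, so e_2 = (-0.7730, -0.4096, 0.4845).
e_1·w_3 = 0.6247·(-1) + (-0.6247)·4 + 0.4685·(-1) = -3.5920; e_2·w_3 = (-0.7730)·(-1) + (-0.4096)·4 + 0.4845·(-1) = -1.3498.
u_3 = w_3 + 3.5920·e_1 + 1.3498·e_2 = (0.2005, 1.2033, 1.3370).
‖u_3‖ = 1.8099, so e_3 = (0.1108, 0.6648, 0.7387).

Q = [[0.6247, -0.7730, 0.1108], [-0.6247, -0.4096, 0.6648], [0.4685, 0.4845, 0.7387]], R = [[6.4031, 2.0303, -3.5920], [0.0000, 4.2282, -1.3498], [0.0000, 0.0000, 1.8099]]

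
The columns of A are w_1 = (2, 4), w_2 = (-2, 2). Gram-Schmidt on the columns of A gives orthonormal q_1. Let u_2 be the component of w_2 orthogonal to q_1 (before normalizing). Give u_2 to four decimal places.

q_1 = w_1/‖w_1‖ = (2, 4)/4.4721 = (0.4472, 0.8944).
r_{12} = q_1·w_2 = 0.8944.
u_2 = w_2 − 0.8944·q_1 = (-2.4000, 1.2000).

u_2 = (-2.4000, 1.2000)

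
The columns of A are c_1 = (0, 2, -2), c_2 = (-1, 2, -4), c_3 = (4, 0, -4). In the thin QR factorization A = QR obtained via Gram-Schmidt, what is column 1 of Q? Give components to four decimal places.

c_1 = (0, 2, -2); ‖c_1‖ = 2.8284, so q_1 = (0.0000, 0.7071, -0.7071).

q_1 = (0.0000, 0.7071, -0.7071)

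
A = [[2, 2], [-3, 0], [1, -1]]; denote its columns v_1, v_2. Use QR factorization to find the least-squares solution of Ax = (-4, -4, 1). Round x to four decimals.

x = (0.8525, -2.3115)

e_1 = v_1/‖v_1‖ = (2, -3, 1)/3.7417 = (0.5345, -0.8018, 0.2673).
r_{12} = e_1·v_2 = 0.8018.
u_2 = v_2 − 0.8018·e_1 = (1.5714, 0.6429, -1.2143).
‖u_2‖ = 2.0874, so e_2 = (0.7528, 0.3080, -0.5817).
Qᵀb = (1.3363, -4.8249).
Back-substitute: x_2 = -4.8249/2.0874 = -2.3115.
x_1 = (1.3363 − 0.8018·(-2.3115))/3.7417 = 0.8525.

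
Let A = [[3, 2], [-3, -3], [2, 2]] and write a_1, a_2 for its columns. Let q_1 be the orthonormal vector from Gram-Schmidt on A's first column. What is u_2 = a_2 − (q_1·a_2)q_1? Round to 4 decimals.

u_2 = (-0.5909, -0.4091, 0.2727)

a_1 = (3, -3, 2); ‖a_1‖ = 4.6904, so q_1 = (0.6396, -0.6396, 0.4264).
q_1·a_2 = 0.6396·2 + (-0.6396)·(-3) + 0.4264·2 = 4.0508.
u_2 = a_2 − 4.0508·q_1 = (-0.5909, -0.4091, 0.2727).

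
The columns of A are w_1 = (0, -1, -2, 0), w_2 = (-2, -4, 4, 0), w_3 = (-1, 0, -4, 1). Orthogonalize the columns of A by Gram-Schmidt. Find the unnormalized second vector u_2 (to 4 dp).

u_2 = (-2.0000, -4.8000, 2.4000, 0.0000)

e_1 = w_1/‖w_1‖ = (0, -1, -2, 0)/2.2361 = (0.0000, -0.4472, -0.8944, 0.0000).
r_{12} = e_1·w_2 = -1.7889.
u_2 = w_2 + 1.7889·e_1 = (-2.0000, -4.8000, 2.4000, 0.0000).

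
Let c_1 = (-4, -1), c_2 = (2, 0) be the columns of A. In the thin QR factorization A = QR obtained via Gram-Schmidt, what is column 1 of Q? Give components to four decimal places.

c_1 = (-4, -1); ‖c_1‖ = 4.1231, so q_1 = (-0.9701, -0.2425).

q_1 = (-0.9701, -0.2425)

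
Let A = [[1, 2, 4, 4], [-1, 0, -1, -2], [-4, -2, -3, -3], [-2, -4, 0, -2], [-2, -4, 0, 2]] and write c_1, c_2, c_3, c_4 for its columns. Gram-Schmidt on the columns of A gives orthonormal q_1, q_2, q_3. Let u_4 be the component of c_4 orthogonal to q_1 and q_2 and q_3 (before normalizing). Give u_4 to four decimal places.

u_4 = (0.0000, -0.8889, 0.2963, -2.0741, 1.9259)

c_1 = (1, -1, -4, -2, -2); ‖c_1‖ = 5.0990, so q_1 = (0.1961, -0.1961, -0.7845, -0.3922, -0.3922).
q_1·c_2 = 0.1961·2 + (-0.1961)·0 + (-0.7845)·(-2) + (-0.3922)·(-4) + (-0.3922)·(-4) = 5.0990.
u_2 = c_2 − 5.0990·q_1 = (1.0000, 1.0000, 2.0000, -2.0000, -2.0000).
‖u_2‖ = 3.7417, so q_2 = (0.2673, 0.2673, 0.5345, -0.5345, -0.5345).
q_1·c_3 = 0.1961·4 + (-0.1961)·(-1) + (-0.7845)·(-3) + (-0.3922)·0 + (-0.3922)·0 = 3.3340; q_2·c_3 = 0.2673·4 + 0.2673·(-1) + 0.5345·(-3) + (-0.5345)·0 + (-0.5345)·0 = -0.8018.
u_3 = c_3 − 3.3340·q_1 + 0.8018·q_2 = (3.5604, -0.1319, 0.0440, 0.8791, 0.8791).
‖u_3‖ = 3.7738, so q_3 = (0.9435, -0.0349, 0.0116, 0.2330, 0.2330).
q_1·c_4 = 0.1961·4 + (-0.1961)·(-2) + (-0.7845)·(-3) + (-0.3922)·(-2) + (-0.3922)·2 = 3.5301; q_2·c_4 = 0.2673·4 + 0.2673·(-2) + 0.5345·(-3) + (-0.5345)·(-2) + (-0.5345)·2 = -1.0690; q_3·c_4 = 0.9435·4 + (-0.0349)·(-2) + 0.0116·(-3) + 0.2330·(-2) + 0.2330·2 = 3.8088.
u_4 = c_4 − 3.5301·q_1 + 1.0690·q_2 − 3.8088·q_3 = (0.0000, -0.8889, 0.2963, -2.0741, 1.9259).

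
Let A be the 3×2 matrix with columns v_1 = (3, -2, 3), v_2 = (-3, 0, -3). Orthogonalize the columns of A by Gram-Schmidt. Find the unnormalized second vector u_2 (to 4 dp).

q_1 = v_1/‖v_1‖ = (3, -2, 3)/4.6904 = (0.6396, -0.4264, 0.6396).
r_{12} = q_1·v_2 = -3.8376.
u_2 = v_2 + 3.8376·q_1 = (-0.5455, -1.6364, -0.5455).

u_2 = (-0.5455, -1.6364, -0.5455)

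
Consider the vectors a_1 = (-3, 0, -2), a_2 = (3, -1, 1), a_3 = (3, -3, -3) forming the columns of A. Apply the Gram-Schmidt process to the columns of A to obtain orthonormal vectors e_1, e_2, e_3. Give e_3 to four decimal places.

e_3 = (0.4264, 0.6396, -0.6396)

a_1 = (-3, 0, -2); ‖a_1‖ = 3.6056, so e_1 = (-0.8321, 0.0000, -0.5547).
e_1·a_2 = (-0.8321)·3 + 0.0000·(-1) + (-0.5547)·1 = -3.0509.
u_2 = a_2 + 3.0509·e_1 = (0.4615, -1.0000, -0.6923).
‖u_2‖ = 1.3009, so e_2 = (0.3548, -0.7687, -0.5322).
e_1·a_3 = (-0.8321)·3 + 0.0000·(-3) + (-0.5547)·(-3) = -0.8321; e_2·a_3 = 0.3548·3 + (-0.7687)·(-3) + (-0.5322)·(-3) = 4.9670.
u_3 = a_3 + 0.8321·e_1 − 4.9670·e_2 = (0.5455, 0.8182, -0.8182).
‖u_3‖ = 1.2792, so e_3 = (0.4264, 0.6396, -0.6396).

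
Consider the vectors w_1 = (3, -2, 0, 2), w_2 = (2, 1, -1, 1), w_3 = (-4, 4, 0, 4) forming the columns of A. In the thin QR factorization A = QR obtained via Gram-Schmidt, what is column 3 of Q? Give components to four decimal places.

w_1 = (3, -2, 0, 2); ‖w_1‖ = 4.1231, so e_1 = (0.7276, -0.4851, 0.0000, 0.4851).
e_1·w_2 = 0.7276·2 + (-0.4851)·1 + 0.0000·(-1) + 0.4851·1 = 1.4552.
u_2 = w_2 − 1.4552·e_1 = (0.9412, 1.7059, -1.0000, 0.2941).
‖u_2‖ = 2.2096, so e_2 = (0.4259, 0.7720, -0.4526, 0.1331).
e_1·w_3 = 0.7276·(-4) + (-0.4851)·4 + 0.0000·0 + 0.4851·4 = -2.9104; e_2·w_3 = 0.4259·(-4) + 0.7720·4 + (-0.4526)·0 + 0.1331·4 = 1.9168.
u_3 = w_3 + 2.9104·e_1 − 1.9168·e_2 = (-2.6988, 1.1084, 0.8675, 5.1566).
‖u_3‖ = 5.9879, so e_3 = (-0.4507, 0.1851, 0.1449, 0.8612).

e_3 = (-0.4507, 0.1851, 0.1449, 0.8612)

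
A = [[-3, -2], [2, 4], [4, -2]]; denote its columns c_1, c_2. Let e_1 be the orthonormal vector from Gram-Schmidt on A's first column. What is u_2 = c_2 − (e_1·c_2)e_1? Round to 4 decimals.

c_1 = (-3, 2, 4); ‖c_1‖ = 5.3852, so e_1 = (-0.5571, 0.3714, 0.7428).
e_1·c_2 = (-0.5571)·(-2) + 0.3714·4 + 0.7428·(-2) = 1.1142.
u_2 = c_2 − 1.1142·e_1 = (-1.3793, 3.5862, -2.8276).

u_2 = (-1.3793, 3.5862, -2.8276)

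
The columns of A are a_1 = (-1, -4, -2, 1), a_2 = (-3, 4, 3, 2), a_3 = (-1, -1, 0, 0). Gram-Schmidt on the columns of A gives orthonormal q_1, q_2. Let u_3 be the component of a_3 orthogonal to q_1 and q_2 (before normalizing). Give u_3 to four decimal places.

a_1 = (-1, -4, -2, 1); ‖a_1‖ = 4.6904, so q_1 = (-0.2132, -0.8528, -0.4264, 0.2132).
q_1·a_2 = (-0.2132)·(-3) + (-0.8528)·4 + (-0.4264)·3 + 0.2132·2 = -3.6244.
u_2 = a_2 + 3.6244·q_1 = (-3.7727, 0.9091, 1.4545, 2.7727).
‖u_2‖ = 4.9863, so q_2 = (-0.7566, 0.1823, 0.2917, 0.5561).
q_1·a_3 = (-0.2132)·(-1) + (-0.8528)·(-1) + (-0.4264)·0 + 0.2132·0 = 1.0660; q_2·a_3 = (-0.7566)·(-1) + 0.1823·(-1) + 0.2917·0 + 0.5561·0 = 0.5743.
u_3 = a_3 − 1.0660·q_1 − 0.5743·q_2 = (-0.3382, -0.1956, 0.2870, -0.5466).

u_3 = (-0.3382, -0.1956, 0.2870, -0.5466)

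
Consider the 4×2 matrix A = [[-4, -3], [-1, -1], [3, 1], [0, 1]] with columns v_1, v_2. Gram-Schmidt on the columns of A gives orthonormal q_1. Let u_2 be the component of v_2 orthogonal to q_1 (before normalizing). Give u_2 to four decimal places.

u_2 = (-0.5385, -0.3846, -0.8462, 1.0000)

q_1 = v_1/‖v_1‖ = (-4, -1, 3, 0)/5.0990 = (-0.7845, -0.1961, 0.5883, 0.0000).
r_{12} = q_1·v_2 = 3.1379.
u_2 = v_2 − 3.1379·q_1 = (-0.5385, -0.3846, -0.8462, 1.0000).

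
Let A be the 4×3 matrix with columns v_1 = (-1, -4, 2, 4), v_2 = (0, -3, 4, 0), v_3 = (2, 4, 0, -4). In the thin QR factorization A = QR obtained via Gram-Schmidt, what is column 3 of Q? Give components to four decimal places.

e_3 = (0.6097, 0.5099, 0.3824, 0.4711)

e_1 = v_1/‖v_1‖ = (-1, -4, 2, 4)/6.0828 = (-0.1644, -0.6576, 0.3288, 0.6576).
r_{12} = e_1·v_2 = 3.2880.
u_2 = v_2 − 3.2880·e_1 = (0.5405, -0.8378, 2.9189, -2.1622).
‖u_2‖ = 3.7669, so e_2 = (0.1435, -0.2224, 0.7749, -0.5740).
r_{13} = e_1·v_3 = -5.5896; r_{23} = e_2·v_3 = 1.6933.
u_3 = v_3 + 5.5896·e_1 − 1.6933·e_2 = (0.8381, 0.7010, 0.5257, 0.6476).
‖u_3‖ = 1.3746, so e_3 = (0.6097, 0.5099, 0.3824, 0.4711).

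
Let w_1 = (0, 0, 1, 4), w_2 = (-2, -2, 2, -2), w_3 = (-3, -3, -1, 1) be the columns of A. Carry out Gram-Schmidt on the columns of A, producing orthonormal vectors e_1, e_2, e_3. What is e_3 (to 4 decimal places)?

e_3 = (-0.4603, -0.4603, -0.7365, 0.1841)

e_1 = w_1/‖w_1‖ = (0, 0, 1, 4)/4.1231 = (0.0000, 0.0000, 0.2425, 0.9701).
r_{12} = e_1·w_2 = -1.4552.
u_2 = w_2 + 1.4552·e_1 = (-2.0000, -2.0000, 2.3529, -0.5882).
‖u_2‖ = 3.7259, so e_2 = (-0.5368, -0.5368, 0.6315, -0.1579).
r_{13} = e_1·w_3 = 0.7276; r_{23} = e_2·w_3 = 2.4313.
u_3 = w_3 − 0.7276·e_1 − 2.4313·e_2 = (-1.6949, -1.6949, -2.7119, 0.6780).
‖u_3‖ = 3.6823, so e_3 = (-0.4603, -0.4603, -0.7365, 0.1841).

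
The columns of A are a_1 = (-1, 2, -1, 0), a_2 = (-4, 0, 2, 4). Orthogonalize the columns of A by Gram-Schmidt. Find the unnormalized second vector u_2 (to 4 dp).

a_1 = (-1, 2, -1, 0); ‖a_1‖ = 2.4495, so q_1 = (-0.4082, 0.8165, -0.4082, 0.0000).
q_1·a_2 = (-0.4082)·(-4) + 0.8165·0 + (-0.4082)·2 + 0.0000·4 = 0.8165.
u_2 = a_2 − 0.8165·q_1 = (-3.6667, -0.6667, 2.3333, 4.0000).

u_2 = (-3.6667, -0.6667, 2.3333, 4.0000)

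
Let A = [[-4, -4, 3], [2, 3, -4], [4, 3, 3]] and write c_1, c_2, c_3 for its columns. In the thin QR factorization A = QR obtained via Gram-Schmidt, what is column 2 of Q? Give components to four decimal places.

c_1 = (-4, 2, 4); ‖c_1‖ = 6.0000, so q_1 = (-0.6667, 0.3333, 0.6667).
q_1·c_2 = (-0.6667)·(-4) + 0.3333·3 + 0.6667·3 = 5.6667.
u_2 = c_2 − 5.6667·q_1 = (-0.2222, 1.1111, -0.7778).
‖u_2‖ = 1.3744, so q_2 = (-0.1617, 0.8085, -0.5659).

q_2 = (-0.1617, 0.8085, -0.5659)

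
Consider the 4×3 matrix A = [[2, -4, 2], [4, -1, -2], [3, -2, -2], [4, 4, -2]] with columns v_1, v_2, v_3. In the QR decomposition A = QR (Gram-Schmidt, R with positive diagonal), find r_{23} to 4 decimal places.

v_1 = (2, 4, 3, 4); ‖v_1‖ = 6.7082, so e_1 = (0.2981, 0.5963, 0.4472, 0.5963).
e_1·v_2 = 0.2981·(-4) + 0.5963·(-1) + 0.4472·(-2) + 0.5963·4 = -0.2981.
u_2 = v_2 + 0.2981·e_1 = (-3.9111, -0.8222, -1.8667, 4.1778).
‖u_2‖ = 6.0755, so e_2 = (-0.6438, -0.1353, -0.3072, 0.6876).
r_{23} = e_2·v_3 = -1.7776.

r_{23} = -1.7776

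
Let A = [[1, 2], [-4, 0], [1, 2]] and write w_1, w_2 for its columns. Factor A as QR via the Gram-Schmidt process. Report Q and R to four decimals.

Q = [[0.2357, 0.6667], [-0.9428, 0.3333], [0.2357, 0.6667]], R = [[4.2426, 0.9428], [0.0000, 2.6667]]

w_1 = (1, -4, 1); ‖w_1‖ = 4.2426, so q_1 = (0.2357, -0.9428, 0.2357).
q_1·w_2 = 0.2357·2 + (-0.9428)·0 + 0.2357·2 = 0.9428.
u_2 = w_2 − 0.9428·q_1 = (1.7778, 0.8889, 1.7778).
‖u_2‖ = 2.6667, so q_2 = (0.6667, 0.3333, 0.6667).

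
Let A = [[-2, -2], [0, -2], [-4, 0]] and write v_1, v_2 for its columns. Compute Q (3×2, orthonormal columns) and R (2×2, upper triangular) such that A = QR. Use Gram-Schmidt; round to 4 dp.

Q = [[-0.4472, -0.5963], [0.0000, -0.7454], [-0.8944, 0.2981]], R = [[4.4721, 0.8944], [0.0000, 2.6833]]

e_1 = v_1/‖v_1‖ = (-2, 0, -4)/4.4721 = (-0.4472, 0.0000, -0.8944).
r_{12} = e_1·v_2 = 0.8944.
u_2 = v_2 − 0.8944·e_1 = (-1.6000, -2.0000, 0.8000).
‖u_2‖ = 2.6833, so e_2 = (-0.5963, -0.7454, 0.2981).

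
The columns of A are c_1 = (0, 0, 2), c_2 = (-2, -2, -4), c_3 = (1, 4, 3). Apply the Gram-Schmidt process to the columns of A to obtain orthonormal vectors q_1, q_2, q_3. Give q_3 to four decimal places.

c_1 = (0, 0, 2); ‖c_1‖ = 2.0000, so q_1 = (0.0000, 0.0000, 1.0000).
q_1·c_2 = 0.0000·(-2) + 0.0000·(-2) + 1.0000·(-4) = -4.0000.
u_2 = c_2 + 4.0000·q_1 = (-2.0000, -2.0000, 0.0000).
‖u_2‖ = 2.8284, so q_2 = (-0.7071, -0.7071, 0.0000).
q_1·c_3 = 0.0000·1 + 0.0000·4 + 1.0000·3 = 3.0000; q_2·c_3 = (-0.7071)·1 + (-0.7071)·4 + 0.0000·3 = -3.5355.
u_3 = c_3 − 3.0000·q_1 + 3.5355·q_2 = (-1.5000, 1.5000, 0.0000).
‖u_3‖ = 2.1213, so q_3 = (-0.7071, 0.7071, 0.0000).

q_3 = (-0.7071, 0.7071, 0.0000)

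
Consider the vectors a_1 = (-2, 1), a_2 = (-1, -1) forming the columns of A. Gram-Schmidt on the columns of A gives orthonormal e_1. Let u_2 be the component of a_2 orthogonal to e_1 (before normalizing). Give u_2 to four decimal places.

a_1 = (-2, 1); ‖a_1‖ = 2.2361, so e_1 = (-0.8944, 0.4472).
e_1·a_2 = (-0.8944)·(-1) + 0.4472·(-1) = 0.4472.
u_2 = a_2 − 0.4472·e_1 = (-0.6000, -1.2000).

u_2 = (-0.6000, -1.2000)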